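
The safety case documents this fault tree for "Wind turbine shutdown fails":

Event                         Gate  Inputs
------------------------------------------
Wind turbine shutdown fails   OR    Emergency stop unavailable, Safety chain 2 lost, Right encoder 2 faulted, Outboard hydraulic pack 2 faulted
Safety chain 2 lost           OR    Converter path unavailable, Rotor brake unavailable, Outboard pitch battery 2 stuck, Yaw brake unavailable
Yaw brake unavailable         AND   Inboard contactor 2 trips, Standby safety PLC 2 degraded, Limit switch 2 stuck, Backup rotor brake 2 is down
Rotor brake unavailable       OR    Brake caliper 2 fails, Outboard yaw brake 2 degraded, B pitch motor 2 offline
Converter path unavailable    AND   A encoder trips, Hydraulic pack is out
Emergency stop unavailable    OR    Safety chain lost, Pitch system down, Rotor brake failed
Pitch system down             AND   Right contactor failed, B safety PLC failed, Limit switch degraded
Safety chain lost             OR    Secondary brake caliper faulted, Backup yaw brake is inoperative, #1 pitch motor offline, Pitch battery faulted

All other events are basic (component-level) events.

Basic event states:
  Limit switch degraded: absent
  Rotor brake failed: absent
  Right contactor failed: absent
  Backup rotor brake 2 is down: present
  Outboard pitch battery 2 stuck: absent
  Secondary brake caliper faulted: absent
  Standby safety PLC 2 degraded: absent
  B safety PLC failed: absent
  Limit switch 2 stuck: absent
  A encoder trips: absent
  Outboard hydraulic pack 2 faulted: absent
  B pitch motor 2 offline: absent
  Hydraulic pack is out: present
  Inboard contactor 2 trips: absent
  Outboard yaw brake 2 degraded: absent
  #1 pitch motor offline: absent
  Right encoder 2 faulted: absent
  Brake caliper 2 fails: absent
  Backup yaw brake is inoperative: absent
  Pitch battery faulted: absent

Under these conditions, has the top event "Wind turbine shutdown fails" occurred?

Safety chain lost [OR]: Secondary brake caliper faulted=not, Backup yaw brake is inoperative=not, #1 pitch motor offline=not, Pitch battery faulted=not → no input occurs → does not occur.
Pitch system down [AND]: Right contactor failed=not, B safety PLC failed=not, Limit switch degraded=not → not all inputs occur → does not occur.
Emergency stop unavailable [OR]: Safety chain lost=not, Pitch system down=not, Rotor brake failed=not → no input occurs → does not occur.
Converter path unavailable [AND]: A encoder trips=not, Hydraulic pack is out=occurs → not all inputs occur → does not occur.
Rotor brake unavailable [OR]: Brake caliper 2 fails=not, Outboard yaw brake 2 degraded=not, B pitch motor 2 offline=not → no input occurs → does not occur.
Yaw brake unavailable [AND]: Inboard contactor 2 trips=not, Standby safety PLC 2 degraded=not, Limit switch 2 stuck=not, Backup rotor brake 2 is down=occurs → not all inputs occur → does not occur.
Safety chain 2 lost [OR]: Converter path unavailable=not, Rotor brake unavailable=not, Outboard pitch battery 2 stuck=not, Yaw brake unavailable=not → no input occurs → does not occur.
Wind turbine shutdown fails [OR]: Emergency stop unavailable=not, Safety chain 2 lost=not, Right encoder 2 faulted=not, Outboard hydraulic pack 2 faulted=not → no input occurs → does not occur.

No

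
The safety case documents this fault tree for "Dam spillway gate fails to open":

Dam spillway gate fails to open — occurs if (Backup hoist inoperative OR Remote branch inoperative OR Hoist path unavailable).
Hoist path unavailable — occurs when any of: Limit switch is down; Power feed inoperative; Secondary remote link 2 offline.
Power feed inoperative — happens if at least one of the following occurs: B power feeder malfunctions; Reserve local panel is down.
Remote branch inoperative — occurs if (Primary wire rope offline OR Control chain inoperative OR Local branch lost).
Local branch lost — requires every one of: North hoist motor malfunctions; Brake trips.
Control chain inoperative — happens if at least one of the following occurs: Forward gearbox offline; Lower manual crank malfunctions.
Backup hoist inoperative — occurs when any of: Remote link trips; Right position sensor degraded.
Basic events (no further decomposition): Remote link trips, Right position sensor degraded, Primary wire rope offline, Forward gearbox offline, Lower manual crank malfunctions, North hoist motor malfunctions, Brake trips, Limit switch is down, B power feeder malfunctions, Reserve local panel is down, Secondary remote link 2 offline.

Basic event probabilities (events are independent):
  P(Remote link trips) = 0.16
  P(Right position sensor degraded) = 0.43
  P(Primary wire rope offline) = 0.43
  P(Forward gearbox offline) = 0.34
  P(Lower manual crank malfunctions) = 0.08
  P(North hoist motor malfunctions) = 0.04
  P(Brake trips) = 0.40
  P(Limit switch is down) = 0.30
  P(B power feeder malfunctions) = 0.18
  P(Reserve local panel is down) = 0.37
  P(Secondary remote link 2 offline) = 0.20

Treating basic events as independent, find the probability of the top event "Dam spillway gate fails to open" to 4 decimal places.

P(Backup hoist inoperative) [OR] = 1 − (1−0.16) × (1−0.43) = 0.521200
P(Control chain inoperative) [OR] = 1 − (1−0.34) × (1−0.08) = 0.392800
P(Local branch lost) [AND] = 0.04 × 0.40 = 0.016000
P(Remote branch inoperative) [OR] = 1 − (1−0.43) × (1−0.392800) × (1−0.016000) = 0.659434
P(Power feed inoperative) [OR] = 1 − (1−0.18) × (1−0.37) = 0.483400
P(Hoist path unavailable) [OR] = 1 − (1−0.30) × (1−0.483400) × (1−0.20) = 0.710704
P(Dam spillway gate fails to open) [OR] = 1 − (1−0.521200) × (1−0.659434) × (1−0.710704) = 0.952827
Rounded to 4 decimal places: P(Dam spillway gate fails to open) ≈ 0.9528.

0.9528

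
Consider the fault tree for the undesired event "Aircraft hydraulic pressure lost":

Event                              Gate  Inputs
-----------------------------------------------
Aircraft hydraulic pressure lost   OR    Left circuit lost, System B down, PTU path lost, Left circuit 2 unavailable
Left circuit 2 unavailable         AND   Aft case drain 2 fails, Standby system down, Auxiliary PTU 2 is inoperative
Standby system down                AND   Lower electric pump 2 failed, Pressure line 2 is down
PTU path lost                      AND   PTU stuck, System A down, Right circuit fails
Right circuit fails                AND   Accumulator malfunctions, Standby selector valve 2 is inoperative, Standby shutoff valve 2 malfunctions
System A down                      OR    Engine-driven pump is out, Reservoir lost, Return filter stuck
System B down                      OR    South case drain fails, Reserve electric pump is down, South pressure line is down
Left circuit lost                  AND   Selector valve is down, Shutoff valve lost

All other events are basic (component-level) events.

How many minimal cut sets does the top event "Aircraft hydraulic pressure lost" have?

8

Left circuit lost [AND]: one cut set from each child combined → 1 × 1 = 1 cut set(s).
System B down [OR]: union of children's cut sets → 3 cut set(s).
System A down [OR]: union of children's cut sets → 3 cut set(s).
Right circuit fails [AND]: one cut set from each child combined → 1 × 1 × 1 = 1 cut set(s).
PTU path lost [AND]: one cut set from each child combined → 1 × 3 × 1 = 3 cut set(s).
Standby system down [AND]: one cut set from each child combined → 1 × 1 = 1 cut set(s).
Left circuit 2 unavailable [AND]: one cut set from each child combined → 1 × 1 × 1 = 1 cut set(s).
Aircraft hydraulic pressure lost [OR]: union of children's cut sets → 8 cut set(s).
Minimal cut sets: {Selector valve is down, Shutoff valve lost}; {South case drain fails}; {Reserve electric pump is down}; {South pressure line is down}; {Accumulator malfunctions, Engine-driven pump is out, PTU stuck, Standby selector valve 2 is inoperative, Standby shutoff valve 2 malfunctions}; {Accumulator malfunctions, PTU stuck, Reservoir lost, Standby selector valve 2 is inoperative, Standby shutoff valve 2 malfunctions}; {Accumulator malfunctions, PTU stuck, Return filter stuck, Standby selector valve 2 is inoperative, Standby shutoff valve 2 malfunctions}; {Aft case drain 2 fails, Auxiliary PTU 2 is inoperative, Lower electric pump 2 failed, Pressure line 2 is down}.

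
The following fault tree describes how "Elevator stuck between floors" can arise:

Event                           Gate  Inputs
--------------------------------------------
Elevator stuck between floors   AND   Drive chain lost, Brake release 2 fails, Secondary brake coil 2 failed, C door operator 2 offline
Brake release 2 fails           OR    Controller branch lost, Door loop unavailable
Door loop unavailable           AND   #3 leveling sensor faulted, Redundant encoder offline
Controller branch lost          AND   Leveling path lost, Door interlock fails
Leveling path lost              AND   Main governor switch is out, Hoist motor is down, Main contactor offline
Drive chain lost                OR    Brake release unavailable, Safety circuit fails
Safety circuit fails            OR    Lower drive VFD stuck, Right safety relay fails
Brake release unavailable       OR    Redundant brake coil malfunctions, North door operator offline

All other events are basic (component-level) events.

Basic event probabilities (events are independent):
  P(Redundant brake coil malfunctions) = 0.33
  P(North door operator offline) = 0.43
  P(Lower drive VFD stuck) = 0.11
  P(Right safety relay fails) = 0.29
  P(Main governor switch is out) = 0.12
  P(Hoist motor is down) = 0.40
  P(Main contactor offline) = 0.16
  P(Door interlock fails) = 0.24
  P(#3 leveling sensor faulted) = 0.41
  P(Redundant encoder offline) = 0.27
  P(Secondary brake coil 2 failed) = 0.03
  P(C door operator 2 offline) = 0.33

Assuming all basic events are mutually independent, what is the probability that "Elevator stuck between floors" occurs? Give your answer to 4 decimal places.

0.0008

P(Brake release unavailable) [OR] = 1 − (1−0.33) × (1−0.43) = 0.618100
P(Safety circuit fails) [OR] = 1 − (1−0.11) × (1−0.29) = 0.368100
P(Drive chain lost) [OR] = 1 − (1−0.618100) × (1−0.368100) = 0.758677
P(Leveling path lost) [AND] = 0.12 × 0.40 × 0.16 = 0.007680
P(Controller branch lost) [AND] = 0.007680 × 0.24 = 0.001843
P(Door loop unavailable) [AND] = 0.41 × 0.27 = 0.110700
P(Brake release 2 fails) [OR] = 1 − (1−0.001843) × (1−0.110700) = 0.112339
P(Elevator stuck between floors) [AND] = 0.758677 × 0.112339 × 0.03 × 0.33 = 0.000844
Rounded to 4 decimal places: P(Elevator stuck between floors) ≈ 0.0008.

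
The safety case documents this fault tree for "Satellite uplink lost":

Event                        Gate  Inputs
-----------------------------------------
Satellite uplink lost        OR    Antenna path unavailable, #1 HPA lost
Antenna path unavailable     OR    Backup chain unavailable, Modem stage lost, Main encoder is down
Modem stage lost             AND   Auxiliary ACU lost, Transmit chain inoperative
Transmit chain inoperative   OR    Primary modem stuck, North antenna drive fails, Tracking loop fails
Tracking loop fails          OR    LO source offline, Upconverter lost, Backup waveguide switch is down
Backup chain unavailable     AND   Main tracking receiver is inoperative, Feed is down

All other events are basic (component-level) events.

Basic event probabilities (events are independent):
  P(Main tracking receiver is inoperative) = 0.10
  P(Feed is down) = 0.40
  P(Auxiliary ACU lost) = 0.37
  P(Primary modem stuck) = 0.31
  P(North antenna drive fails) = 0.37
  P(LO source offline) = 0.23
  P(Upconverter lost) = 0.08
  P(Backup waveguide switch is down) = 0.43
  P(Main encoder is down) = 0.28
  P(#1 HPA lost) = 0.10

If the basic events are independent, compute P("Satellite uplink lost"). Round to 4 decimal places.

P(Backup chain unavailable) [AND] = 0.10 × 0.40 = 0.040000
P(Tracking loop fails) [OR] = 1 − (1−0.23) × (1−0.08) × (1−0.43) = 0.596212
P(Transmit chain inoperative) [OR] = 1 − (1−0.31) × (1−0.37) × (1−0.596212) = 0.824473
P(Modem stage lost) [AND] = 0.37 × 0.824473 = 0.305055
P(Antenna path unavailable) [OR] = 1 − (1−0.040000) × (1−0.305055) × (1−0.28) = 0.519654
P(Satellite uplink lost) [OR] = 1 − (1−0.519654) × (1−0.10) = 0.567689
Rounded to 4 decimal places: P(Satellite uplink lost) ≈ 0.5677.

0.5677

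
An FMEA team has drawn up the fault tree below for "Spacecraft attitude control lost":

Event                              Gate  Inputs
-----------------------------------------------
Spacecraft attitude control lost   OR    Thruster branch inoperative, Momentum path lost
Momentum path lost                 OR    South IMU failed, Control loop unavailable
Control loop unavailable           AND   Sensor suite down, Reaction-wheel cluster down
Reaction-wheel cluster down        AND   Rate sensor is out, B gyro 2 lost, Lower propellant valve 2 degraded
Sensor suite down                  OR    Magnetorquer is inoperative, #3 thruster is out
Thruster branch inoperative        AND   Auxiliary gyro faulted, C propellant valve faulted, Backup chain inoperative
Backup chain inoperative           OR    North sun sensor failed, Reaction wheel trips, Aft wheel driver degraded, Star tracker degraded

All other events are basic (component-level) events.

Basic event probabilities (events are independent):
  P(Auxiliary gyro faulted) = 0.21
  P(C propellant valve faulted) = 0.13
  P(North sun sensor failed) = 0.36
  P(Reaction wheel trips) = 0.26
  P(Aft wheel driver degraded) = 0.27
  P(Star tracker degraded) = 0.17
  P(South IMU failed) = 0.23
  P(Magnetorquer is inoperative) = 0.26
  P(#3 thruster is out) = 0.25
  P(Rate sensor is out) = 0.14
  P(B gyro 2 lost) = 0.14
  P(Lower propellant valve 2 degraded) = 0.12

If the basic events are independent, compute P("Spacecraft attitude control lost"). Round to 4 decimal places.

0.2458

P(Backup chain inoperative) [OR] = 1 − (1−0.36) × (1−0.26) × (1−0.27) × (1−0.17) = 0.713046
P(Thruster branch inoperative) [AND] = 0.21 × 0.13 × 0.713046 = 0.019466
P(Sensor suite down) [OR] = 1 − (1−0.26) × (1−0.25) = 0.445000
P(Reaction-wheel cluster down) [AND] = 0.14 × 0.14 × 0.12 = 0.002352
P(Control loop unavailable) [AND] = 0.445000 × 0.002352 = 0.001047
P(Momentum path lost) [OR] = 1 − (1−0.23) × (1−0.001047) = 0.230806
P(Spacecraft attitude control lost) [OR] = 1 − (1−0.019466) × (1−0.230806) = 0.245779
Rounded to 4 decimal places: P(Spacecraft attitude control lost) ≈ 0.2458.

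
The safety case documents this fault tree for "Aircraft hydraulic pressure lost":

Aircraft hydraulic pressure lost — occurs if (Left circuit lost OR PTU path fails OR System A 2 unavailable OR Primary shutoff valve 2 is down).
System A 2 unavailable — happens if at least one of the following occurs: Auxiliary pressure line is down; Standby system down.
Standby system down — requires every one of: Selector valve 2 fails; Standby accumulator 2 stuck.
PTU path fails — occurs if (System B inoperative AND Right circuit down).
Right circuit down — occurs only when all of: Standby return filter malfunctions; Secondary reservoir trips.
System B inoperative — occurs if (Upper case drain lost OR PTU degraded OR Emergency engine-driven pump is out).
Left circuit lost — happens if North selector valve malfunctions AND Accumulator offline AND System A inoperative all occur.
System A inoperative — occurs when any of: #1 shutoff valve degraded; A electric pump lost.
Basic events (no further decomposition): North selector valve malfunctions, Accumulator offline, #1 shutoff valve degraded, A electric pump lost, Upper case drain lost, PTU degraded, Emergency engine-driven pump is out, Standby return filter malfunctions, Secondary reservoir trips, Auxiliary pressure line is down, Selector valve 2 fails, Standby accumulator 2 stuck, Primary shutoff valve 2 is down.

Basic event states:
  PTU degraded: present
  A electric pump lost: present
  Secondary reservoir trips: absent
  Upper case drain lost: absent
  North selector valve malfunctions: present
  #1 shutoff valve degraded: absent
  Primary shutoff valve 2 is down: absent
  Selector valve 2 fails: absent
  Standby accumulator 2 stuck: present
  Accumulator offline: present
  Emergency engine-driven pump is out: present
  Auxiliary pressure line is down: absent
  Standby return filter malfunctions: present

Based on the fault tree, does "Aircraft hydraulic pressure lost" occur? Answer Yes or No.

Yes

System A inoperative [OR]: #1 shutoff valve degraded=not, A electric pump lost=occurs → at least one input occurs → occurs.
Left circuit lost [AND]: North selector valve malfunctions=occurs, Accumulator offline=occurs, System A inoperative=occurs → all inputs occur → occurs.
System B inoperative [OR]: Upper case drain lost=not, PTU degraded=occurs, Emergency engine-driven pump is out=occurs → at least one input occurs → occurs.
Right circuit down [AND]: Standby return filter malfunctions=occurs, Secondary reservoir trips=not → not all inputs occur → does not occur.
PTU path fails [AND]: System B inoperative=occurs, Right circuit down=not → not all inputs occur → does not occur.
Standby system down [AND]: Selector valve 2 fails=not, Standby accumulator 2 stuck=occurs → not all inputs occur → does not occur.
System A 2 unavailable [OR]: Auxiliary pressure line is down=not, Standby system down=not → no input occurs → does not occur.
Aircraft hydraulic pressure lost [OR]: Left circuit lost=occurs, PTU path fails=not, System A 2 unavailable=not, Primary shutoff valve 2 is down=not → at least one input occurs → occurs.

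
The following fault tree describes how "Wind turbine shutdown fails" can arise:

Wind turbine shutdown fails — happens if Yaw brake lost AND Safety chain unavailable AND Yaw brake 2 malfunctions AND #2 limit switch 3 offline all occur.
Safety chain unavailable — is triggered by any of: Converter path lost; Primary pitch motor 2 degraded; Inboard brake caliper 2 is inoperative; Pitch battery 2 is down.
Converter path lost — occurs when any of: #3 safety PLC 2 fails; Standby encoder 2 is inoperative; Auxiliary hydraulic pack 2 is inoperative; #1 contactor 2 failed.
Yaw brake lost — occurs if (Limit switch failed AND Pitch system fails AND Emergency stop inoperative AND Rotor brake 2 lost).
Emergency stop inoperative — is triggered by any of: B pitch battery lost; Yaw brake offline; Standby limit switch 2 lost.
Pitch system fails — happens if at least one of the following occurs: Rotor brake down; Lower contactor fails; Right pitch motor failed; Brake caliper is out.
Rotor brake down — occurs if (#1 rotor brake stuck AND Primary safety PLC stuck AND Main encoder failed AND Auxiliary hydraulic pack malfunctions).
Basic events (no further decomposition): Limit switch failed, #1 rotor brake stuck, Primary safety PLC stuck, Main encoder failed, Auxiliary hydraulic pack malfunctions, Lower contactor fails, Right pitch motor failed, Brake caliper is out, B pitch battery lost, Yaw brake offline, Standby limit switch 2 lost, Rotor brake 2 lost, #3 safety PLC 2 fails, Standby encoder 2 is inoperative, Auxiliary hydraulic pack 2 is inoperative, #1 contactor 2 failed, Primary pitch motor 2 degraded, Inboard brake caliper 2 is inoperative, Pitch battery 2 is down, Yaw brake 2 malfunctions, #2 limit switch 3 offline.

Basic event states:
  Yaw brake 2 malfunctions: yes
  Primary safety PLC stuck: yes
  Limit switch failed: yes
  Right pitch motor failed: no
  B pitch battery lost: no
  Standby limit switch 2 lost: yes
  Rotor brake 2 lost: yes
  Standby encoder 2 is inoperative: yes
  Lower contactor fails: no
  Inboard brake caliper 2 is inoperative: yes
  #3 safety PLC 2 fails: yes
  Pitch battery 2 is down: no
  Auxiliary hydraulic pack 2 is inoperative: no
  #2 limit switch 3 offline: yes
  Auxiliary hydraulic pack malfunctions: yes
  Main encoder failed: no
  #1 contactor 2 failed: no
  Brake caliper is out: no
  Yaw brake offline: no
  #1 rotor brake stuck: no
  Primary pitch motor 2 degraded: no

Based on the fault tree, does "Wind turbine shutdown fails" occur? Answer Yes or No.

Rotor brake down [AND]: #1 rotor brake stuck=not, Primary safety PLC stuck=occurs, Main encoder failed=not, Auxiliary hydraulic pack malfunctions=occurs → not all inputs occur → does not occur.
Pitch system fails [OR]: Rotor brake down=not, Lower contactor fails=not, Right pitch motor failed=not, Brake caliper is out=not → no input occurs → does not occur.
Emergency stop inoperative [OR]: B pitch battery lost=not, Yaw brake offline=not, Standby limit switch 2 lost=occurs → at least one input occurs → occurs.
Yaw brake lost [AND]: Limit switch failed=occurs, Pitch system fails=not, Emergency stop inoperative=occurs, Rotor brake 2 lost=occurs → not all inputs occur → does not occur.
Converter path lost [OR]: #3 safety PLC 2 fails=occurs, Standby encoder 2 is inoperative=occurs, Auxiliary hydraulic pack 2 is inoperative=not, #1 contactor 2 failed=not → at least one input occurs → occurs.
Safety chain unavailable [OR]: Converter path lost=occurs, Primary pitch motor 2 degraded=not, Inboard brake caliper 2 is inoperative=occurs, Pitch battery 2 is down=not → at least one input occurs → occurs.
Wind turbine shutdown fails [AND]: Yaw brake lost=not, Safety chain unavailable=occurs, Yaw brake 2 malfunctions=occurs, #2 limit switch 3 offline=occurs → not all inputs occur → does not occur.

No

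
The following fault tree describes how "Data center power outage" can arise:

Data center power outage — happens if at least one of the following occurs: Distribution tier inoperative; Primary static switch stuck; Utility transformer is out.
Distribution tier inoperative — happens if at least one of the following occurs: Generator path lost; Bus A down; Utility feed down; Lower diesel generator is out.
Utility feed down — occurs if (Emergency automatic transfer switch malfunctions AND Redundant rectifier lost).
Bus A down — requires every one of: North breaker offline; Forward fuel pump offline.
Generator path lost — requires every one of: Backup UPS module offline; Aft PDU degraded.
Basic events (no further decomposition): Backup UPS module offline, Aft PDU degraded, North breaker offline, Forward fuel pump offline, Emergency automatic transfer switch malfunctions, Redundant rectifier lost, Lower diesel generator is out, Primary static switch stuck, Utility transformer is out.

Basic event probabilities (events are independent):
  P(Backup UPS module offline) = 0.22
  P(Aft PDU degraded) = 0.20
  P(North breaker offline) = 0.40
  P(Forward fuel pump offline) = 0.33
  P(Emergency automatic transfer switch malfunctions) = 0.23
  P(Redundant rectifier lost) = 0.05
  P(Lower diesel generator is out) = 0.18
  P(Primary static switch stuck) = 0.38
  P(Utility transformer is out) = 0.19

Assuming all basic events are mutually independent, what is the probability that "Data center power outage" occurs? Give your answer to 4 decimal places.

P(Generator path lost) [AND] = 0.22 × 0.20 = 0.044000
P(Bus A down) [AND] = 0.40 × 0.33 = 0.132000
P(Utility feed down) [AND] = 0.23 × 0.05 = 0.011500
P(Distribution tier inoperative) [OR] = 1 − (1−0.044000) × (1−0.132000) × (1−0.011500) × (1−0.18) = 0.327383
P(Data center power outage) [OR] = 1 − (1−0.327383) × (1−0.38) × (1−0.19) = 0.662212
Rounded to 4 decimal places: P(Data center power outage) ≈ 0.6622.

0.6622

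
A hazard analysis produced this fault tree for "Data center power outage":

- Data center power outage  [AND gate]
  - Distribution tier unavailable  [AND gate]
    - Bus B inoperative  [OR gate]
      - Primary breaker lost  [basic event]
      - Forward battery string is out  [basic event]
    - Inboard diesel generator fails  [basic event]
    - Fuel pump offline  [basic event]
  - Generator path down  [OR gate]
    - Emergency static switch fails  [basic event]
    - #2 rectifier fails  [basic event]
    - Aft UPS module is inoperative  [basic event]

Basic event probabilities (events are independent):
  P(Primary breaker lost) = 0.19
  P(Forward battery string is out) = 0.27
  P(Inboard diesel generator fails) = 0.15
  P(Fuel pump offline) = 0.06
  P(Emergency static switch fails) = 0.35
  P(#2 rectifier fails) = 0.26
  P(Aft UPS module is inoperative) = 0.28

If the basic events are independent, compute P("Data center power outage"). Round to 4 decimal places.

P(Bus B inoperative) [OR] = 1 − (1−0.19) × (1−0.27) = 0.408700
P(Distribution tier unavailable) [AND] = 0.408700 × 0.15 × 0.06 = 0.003678
P(Generator path down) [OR] = 1 − (1−0.35) × (1−0.26) × (1−0.28) = 0.653680
P(Data center power outage) [AND] = 0.003678 × 0.653680 = 0.002404
Rounded to 4 decimal places: P(Data center power outage) ≈ 0.0024.

0.0024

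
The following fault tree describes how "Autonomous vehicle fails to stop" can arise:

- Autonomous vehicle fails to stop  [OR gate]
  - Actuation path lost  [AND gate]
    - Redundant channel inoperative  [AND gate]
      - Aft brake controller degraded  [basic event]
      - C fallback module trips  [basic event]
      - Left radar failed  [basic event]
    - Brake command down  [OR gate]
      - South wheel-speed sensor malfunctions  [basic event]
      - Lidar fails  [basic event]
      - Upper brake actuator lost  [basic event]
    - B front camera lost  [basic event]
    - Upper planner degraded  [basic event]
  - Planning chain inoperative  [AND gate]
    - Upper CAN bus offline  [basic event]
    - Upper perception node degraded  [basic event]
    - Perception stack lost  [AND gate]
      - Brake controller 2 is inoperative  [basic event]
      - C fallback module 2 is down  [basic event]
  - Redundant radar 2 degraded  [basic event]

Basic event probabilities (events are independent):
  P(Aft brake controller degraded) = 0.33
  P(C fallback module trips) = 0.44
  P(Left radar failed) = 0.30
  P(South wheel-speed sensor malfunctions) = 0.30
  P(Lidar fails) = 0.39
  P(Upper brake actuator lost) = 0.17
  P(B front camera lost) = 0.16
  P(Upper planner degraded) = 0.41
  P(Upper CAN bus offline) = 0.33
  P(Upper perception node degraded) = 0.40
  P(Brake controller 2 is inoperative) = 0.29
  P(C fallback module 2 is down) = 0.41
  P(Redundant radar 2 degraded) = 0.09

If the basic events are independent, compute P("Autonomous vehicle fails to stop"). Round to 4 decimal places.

P(Redundant channel inoperative) [AND] = 0.33 × 0.44 × 0.30 = 0.043560
P(Brake command down) [OR] = 1 − (1−0.30) × (1−0.39) × (1−0.17) = 0.645590
P(Actuation path lost) [AND] = 0.043560 × 0.645590 × 0.16 × 0.41 = 0.001845
P(Perception stack lost) [AND] = 0.29 × 0.41 = 0.118900
P(Planning chain inoperative) [AND] = 0.33 × 0.40 × 0.118900 = 0.015695
P(Autonomous vehicle fails to stop) [OR] = 1 − (1−0.001845) × (1−0.015695) × (1−0.09) = 0.105935
Rounded to 4 decimal places: P(Autonomous vehicle fails to stop) ≈ 0.1059.

0.1059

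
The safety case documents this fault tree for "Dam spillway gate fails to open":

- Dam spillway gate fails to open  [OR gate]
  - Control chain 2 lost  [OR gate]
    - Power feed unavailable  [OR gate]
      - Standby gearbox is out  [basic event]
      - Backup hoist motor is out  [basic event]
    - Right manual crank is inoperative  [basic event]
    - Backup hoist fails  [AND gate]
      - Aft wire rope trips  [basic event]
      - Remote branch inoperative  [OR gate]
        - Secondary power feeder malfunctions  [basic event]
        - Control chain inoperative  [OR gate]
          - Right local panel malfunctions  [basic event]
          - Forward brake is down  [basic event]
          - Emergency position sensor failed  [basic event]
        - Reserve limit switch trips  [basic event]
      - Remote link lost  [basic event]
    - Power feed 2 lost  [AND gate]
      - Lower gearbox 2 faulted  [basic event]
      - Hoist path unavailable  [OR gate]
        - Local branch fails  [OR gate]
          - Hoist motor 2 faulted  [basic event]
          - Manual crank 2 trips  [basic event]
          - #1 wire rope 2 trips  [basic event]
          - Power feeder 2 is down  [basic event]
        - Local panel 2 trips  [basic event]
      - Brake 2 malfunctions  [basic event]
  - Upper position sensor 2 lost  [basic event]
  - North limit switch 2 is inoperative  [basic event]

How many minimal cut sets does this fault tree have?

15

Power feed unavailable [OR]: union of children's cut sets → 2 cut set(s).
Control chain inoperative [OR]: union of children's cut sets → 3 cut set(s).
Remote branch inoperative [OR]: union of children's cut sets → 5 cut set(s).
Backup hoist fails [AND]: one cut set from each child combined → 1 × 5 × 1 = 5 cut set(s).
Local branch fails [OR]: union of children's cut sets → 4 cut set(s).
Hoist path unavailable [OR]: union of children's cut sets → 5 cut set(s).
Power feed 2 lost [AND]: one cut set from each child combined → 1 × 5 × 1 = 5 cut set(s).
Control chain 2 lost [OR]: union of children's cut sets → 13 cut set(s).
Dam spillway gate fails to open [OR]: union of children's cut sets → 15 cut set(s).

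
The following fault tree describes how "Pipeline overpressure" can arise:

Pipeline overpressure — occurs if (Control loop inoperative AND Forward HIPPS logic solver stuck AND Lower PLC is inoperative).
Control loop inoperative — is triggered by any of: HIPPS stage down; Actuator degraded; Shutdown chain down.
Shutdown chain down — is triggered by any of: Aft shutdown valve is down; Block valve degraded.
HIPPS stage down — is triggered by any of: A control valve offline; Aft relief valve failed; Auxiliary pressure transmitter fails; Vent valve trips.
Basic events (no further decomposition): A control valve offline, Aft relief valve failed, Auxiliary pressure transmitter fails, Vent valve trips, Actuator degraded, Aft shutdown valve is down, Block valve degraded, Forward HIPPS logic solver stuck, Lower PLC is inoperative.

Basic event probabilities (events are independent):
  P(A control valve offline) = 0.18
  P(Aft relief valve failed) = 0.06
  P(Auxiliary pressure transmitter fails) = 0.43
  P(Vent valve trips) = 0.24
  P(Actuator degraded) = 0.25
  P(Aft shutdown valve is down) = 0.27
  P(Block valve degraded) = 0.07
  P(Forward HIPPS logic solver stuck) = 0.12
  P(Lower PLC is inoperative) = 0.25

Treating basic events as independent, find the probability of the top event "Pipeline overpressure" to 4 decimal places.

P(HIPPS stage down) [OR] = 1 − (1−0.18) × (1−0.06) × (1−0.43) × (1−0.24) = 0.666089
P(Shutdown chain down) [OR] = 1 − (1−0.27) × (1−0.07) = 0.321100
P(Control loop inoperative) [OR] = 1 − (1−0.666089) × (1−0.25) × (1−0.321100) = 0.829981
P(Pipeline overpressure) [AND] = 0.829981 × 0.12 × 0.25 = 0.024899
Rounded to 4 decimal places: P(Pipeline overpressure) ≈ 0.0249.

0.0249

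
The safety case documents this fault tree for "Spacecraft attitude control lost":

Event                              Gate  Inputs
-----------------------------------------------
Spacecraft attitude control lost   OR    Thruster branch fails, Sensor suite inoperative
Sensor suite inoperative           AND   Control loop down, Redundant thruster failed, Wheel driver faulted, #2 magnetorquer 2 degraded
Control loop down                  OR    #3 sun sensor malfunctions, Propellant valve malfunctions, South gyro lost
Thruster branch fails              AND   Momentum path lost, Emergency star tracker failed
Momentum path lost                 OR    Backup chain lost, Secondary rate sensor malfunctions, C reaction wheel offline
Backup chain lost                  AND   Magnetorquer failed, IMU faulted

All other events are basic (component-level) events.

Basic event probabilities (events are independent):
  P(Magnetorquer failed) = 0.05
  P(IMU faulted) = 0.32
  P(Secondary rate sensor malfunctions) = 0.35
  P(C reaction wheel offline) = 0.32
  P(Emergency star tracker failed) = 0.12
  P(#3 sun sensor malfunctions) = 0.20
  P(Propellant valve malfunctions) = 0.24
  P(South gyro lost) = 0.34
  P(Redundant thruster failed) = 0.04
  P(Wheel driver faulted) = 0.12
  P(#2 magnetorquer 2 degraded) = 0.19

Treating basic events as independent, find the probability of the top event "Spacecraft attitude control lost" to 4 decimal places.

0.0683

P(Backup chain lost) [AND] = 0.05 × 0.32 = 0.016000
P(Momentum path lost) [OR] = 1 − (1−0.016000) × (1−0.35) × (1−0.32) = 0.565072
P(Thruster branch fails) [AND] = 0.565072 × 0.12 = 0.067809
P(Control loop down) [OR] = 1 − (1−0.20) × (1−0.24) × (1−0.34) = 0.598720
P(Sensor suite inoperative) [AND] = 0.598720 × 0.04 × 0.12 × 0.19 = 0.000546
P(Spacecraft attitude control lost) [OR] = 1 − (1−0.067809) × (1−0.000546) = 0.068318
Rounded to 4 decimal places: P(Spacecraft attitude control lost) ≈ 0.0683.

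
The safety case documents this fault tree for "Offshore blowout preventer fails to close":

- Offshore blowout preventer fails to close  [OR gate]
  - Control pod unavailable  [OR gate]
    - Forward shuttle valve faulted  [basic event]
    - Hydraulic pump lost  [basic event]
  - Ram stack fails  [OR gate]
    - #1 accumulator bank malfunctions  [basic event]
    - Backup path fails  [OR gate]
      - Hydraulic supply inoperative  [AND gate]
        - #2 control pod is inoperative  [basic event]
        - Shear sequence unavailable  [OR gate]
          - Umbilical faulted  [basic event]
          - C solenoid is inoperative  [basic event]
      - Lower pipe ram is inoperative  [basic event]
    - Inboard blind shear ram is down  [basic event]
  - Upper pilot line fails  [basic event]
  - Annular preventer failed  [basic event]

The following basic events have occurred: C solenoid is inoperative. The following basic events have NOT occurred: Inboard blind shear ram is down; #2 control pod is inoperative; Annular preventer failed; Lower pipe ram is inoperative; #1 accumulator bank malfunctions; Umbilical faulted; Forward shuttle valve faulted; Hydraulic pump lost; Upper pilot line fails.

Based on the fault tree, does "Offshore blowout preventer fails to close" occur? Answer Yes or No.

Control pod unavailable [OR]: Forward shuttle valve faulted=not, Hydraulic pump lost=not → no input occurs → does not occur.
Shear sequence unavailable [OR]: Umbilical faulted=not, C solenoid is inoperative=occurs → at least one input occurs → occurs.
Hydraulic supply inoperative [AND]: #2 control pod is inoperative=not, Shear sequence unavailable=occurs → not all inputs occur → does not occur.
Backup path fails [OR]: Hydraulic supply inoperative=not, Lower pipe ram is inoperative=not → no input occurs → does not occur.
Ram stack fails [OR]: #1 accumulator bank malfunctions=not, Backup path fails=not, Inboard blind shear ram is down=not → no input occurs → does not occur.
Offshore blowout preventer fails to close [OR]: Control pod unavailable=not, Ram stack fails=not, Upper pilot line fails=not, Annular preventer failed=not → no input occurs → does not occur.

No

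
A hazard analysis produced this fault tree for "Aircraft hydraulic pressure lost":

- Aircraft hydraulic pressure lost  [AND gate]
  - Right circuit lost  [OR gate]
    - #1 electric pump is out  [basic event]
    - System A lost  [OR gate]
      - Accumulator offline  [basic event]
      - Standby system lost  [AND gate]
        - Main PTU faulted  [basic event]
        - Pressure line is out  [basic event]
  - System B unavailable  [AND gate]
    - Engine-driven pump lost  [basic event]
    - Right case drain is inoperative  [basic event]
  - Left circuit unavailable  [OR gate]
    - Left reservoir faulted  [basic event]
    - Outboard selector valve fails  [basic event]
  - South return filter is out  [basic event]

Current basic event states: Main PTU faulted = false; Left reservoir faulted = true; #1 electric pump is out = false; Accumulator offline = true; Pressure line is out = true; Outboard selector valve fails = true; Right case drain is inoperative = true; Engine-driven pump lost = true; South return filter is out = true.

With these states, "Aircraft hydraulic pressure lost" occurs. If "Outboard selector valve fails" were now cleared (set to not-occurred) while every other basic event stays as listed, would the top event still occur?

Counterfactual: set "Outboard selector valve fails" to not occurred.
Standby system lost [AND]: Main PTU faulted=not, Pressure line is out=occurs → not all inputs occur → does not occur.
System A lost [OR]: Accumulator offline=occurs, Standby system lost=not → at least one input occurs → occurs.
Right circuit lost [OR]: #1 electric pump is out=not, System A lost=occurs → at least one input occurs → occurs.
System B unavailable [AND]: Engine-driven pump lost=occurs, Right case drain is inoperative=occurs → all inputs occur → occurs.
Left circuit unavailable [OR]: Left reservoir faulted=occurs, Outboard selector valve fails=not → at least one input occurs → occurs.
Aircraft hydraulic pressure lost [AND]: Right circuit lost=occurs, System B unavailable=occurs, Left circuit unavailable=occurs, South return filter is out=occurs → all inputs occur → occurs.

Yes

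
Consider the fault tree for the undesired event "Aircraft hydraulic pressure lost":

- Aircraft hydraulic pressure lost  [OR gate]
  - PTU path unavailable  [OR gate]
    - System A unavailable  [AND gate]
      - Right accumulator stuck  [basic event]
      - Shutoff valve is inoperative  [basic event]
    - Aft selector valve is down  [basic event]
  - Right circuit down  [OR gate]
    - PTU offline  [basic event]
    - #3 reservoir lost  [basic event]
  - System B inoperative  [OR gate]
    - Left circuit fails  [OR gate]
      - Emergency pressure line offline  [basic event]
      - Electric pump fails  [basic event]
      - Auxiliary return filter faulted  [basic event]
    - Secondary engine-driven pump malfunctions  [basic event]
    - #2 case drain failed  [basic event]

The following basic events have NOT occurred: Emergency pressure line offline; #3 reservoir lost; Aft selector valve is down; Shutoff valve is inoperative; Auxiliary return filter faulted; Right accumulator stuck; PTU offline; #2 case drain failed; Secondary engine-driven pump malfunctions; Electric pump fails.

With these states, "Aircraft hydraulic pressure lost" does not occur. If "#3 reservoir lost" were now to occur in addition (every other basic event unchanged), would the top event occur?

Counterfactual: set "#3 reservoir lost" to occurred.
System A unavailable [AND]: Right accumulator stuck=not, Shutoff valve is inoperative=not → not all inputs occur → does not occur.
PTU path unavailable [OR]: System A unavailable=not, Aft selector valve is down=not → no input occurs → does not occur.
Right circuit down [OR]: PTU offline=not, #3 reservoir lost=occurs → at least one input occurs → occurs.
Left circuit fails [OR]: Emergency pressure line offline=not, Electric pump fails=not, Auxiliary return filter faulted=not → no input occurs → does not occur.
System B inoperative [OR]: Left circuit fails=not, Secondary engine-driven pump malfunctions=not, #2 case drain failed=not → no input occurs → does not occur.
Aircraft hydraulic pressure lost [OR]: PTU path unavailable=not, Right circuit down=occurs, System B inoperative=not → at least one input occurs → occurs.

Yes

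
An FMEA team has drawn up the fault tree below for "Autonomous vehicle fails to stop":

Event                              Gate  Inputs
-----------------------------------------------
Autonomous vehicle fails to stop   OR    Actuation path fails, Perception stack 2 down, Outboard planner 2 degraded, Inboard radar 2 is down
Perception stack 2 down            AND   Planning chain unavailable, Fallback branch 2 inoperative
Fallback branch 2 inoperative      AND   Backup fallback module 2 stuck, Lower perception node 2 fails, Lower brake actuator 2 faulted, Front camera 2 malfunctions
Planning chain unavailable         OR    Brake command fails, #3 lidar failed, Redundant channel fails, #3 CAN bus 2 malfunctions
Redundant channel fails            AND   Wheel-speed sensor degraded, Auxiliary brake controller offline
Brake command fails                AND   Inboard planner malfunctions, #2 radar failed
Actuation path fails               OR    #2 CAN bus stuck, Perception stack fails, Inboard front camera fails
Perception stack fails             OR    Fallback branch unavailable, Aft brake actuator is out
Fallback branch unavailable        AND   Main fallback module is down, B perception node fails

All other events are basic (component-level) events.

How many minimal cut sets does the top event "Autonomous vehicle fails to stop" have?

10

Fallback branch unavailable [AND]: one cut set from each child combined → 1 × 1 = 1 cut set(s).
Perception stack fails [OR]: union of children's cut sets → 2 cut set(s).
Actuation path fails [OR]: union of children's cut sets → 4 cut set(s).
Brake command fails [AND]: one cut set from each child combined → 1 × 1 = 1 cut set(s).
Redundant channel fails [AND]: one cut set from each child combined → 1 × 1 = 1 cut set(s).
Planning chain unavailable [OR]: union of children's cut sets → 4 cut set(s).
Fallback branch 2 inoperative [AND]: one cut set from each child combined → 1 × 1 × 1 × 1 = 1 cut set(s).
Perception stack 2 down [AND]: one cut set from each child combined → 4 × 1 = 4 cut set(s).
Autonomous vehicle fails to stop [OR]: union of children's cut sets → 10 cut set(s).
Minimal cut sets: {#2 CAN bus stuck}; {B perception node fails, Main fallback module is down}; {Aft brake actuator is out}; {Inboard front camera fails}; {#2 radar failed, Backup fallback module 2 stuck, Front camera 2 malfunctions, Inboard planner malfunctions, Lower brake actuator 2 faulted, Lower perception node 2 fails}; {#3 lidar failed, Backup fallback module 2 stuck, Front camera 2 malfunctions, Lower brake actuator 2 faulted, Lower perception node 2 fails}; {Auxiliary brake controller offline, Backup fallback module 2 stuck, Front camera 2 malfunctions, Lower brake actuator 2 faulted, Lower perception node 2 fails, Wheel-speed sensor degraded}; {#3 CAN bus 2 malfunctions, Backup fallback module 2 stuck, Front camera 2 malfunctions, Lower brake actuator 2 faulted, Lower perception node 2 fails}; {Outboard planner 2 degraded}; {Inboard radar 2 is down}.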